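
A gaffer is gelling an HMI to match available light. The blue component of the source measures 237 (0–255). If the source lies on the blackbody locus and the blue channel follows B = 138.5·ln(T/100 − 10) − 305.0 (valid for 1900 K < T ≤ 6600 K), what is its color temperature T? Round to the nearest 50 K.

6000 K

ln(t − 10) = (237 + 305.0) / 138.5 = 3.9134.
t − 10 = e^3.9134 = 50.067, so t = 60.067.
T = 100·t = 6007 K → 6000 K to the nearest 50 K.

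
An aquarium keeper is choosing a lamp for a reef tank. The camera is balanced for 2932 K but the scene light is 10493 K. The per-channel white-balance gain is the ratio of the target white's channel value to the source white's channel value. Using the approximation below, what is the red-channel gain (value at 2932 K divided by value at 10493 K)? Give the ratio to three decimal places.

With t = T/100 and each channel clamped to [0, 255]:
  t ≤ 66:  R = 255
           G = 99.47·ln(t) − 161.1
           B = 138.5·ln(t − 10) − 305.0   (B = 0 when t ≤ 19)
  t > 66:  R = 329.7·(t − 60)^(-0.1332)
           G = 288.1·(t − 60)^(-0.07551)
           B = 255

At 10493 K (t = 104.93):
  R = 329.7·(104.93 − 60)^(-0.1332) = 329.7·44.93^(-0.1332) = 329.7·0.60240 = 198.610.
At 2932 K (t = 29.32):
  R = 255 by definition for t ≤ 66.
Gain = 255.000 / 198.610 = 1.2839 → 1.284.

1.284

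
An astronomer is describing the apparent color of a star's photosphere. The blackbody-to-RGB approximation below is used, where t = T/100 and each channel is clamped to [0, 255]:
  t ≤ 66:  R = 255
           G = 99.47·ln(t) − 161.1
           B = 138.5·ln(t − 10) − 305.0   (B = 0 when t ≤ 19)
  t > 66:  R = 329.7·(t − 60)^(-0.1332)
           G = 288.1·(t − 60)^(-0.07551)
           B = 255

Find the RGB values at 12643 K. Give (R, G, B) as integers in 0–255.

t = 12643/100 = 126.43; the t > 66 branch applies.
R = 329.7·(126.43 − 60)^(-0.1332) = 329.7·66.43^(-0.1332) = 329.7·0.57182 = 188.530.
G = 288.1·(126.43 − 60)^(-0.07551) = 288.1·66.43^(-0.07551) = 288.1·0.72844 = 209.863.
B = 255 by definition for t > 66.
Rounded: (189, 210, 255).

(189, 210, 255)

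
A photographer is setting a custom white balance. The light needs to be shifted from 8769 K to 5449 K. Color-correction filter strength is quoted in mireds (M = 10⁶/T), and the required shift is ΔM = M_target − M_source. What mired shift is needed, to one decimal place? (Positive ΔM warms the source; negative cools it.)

M_source = 10⁶/8769 = 114.038; M_target = 10⁶/5449 = 183.520.
ΔM = 183.520 − 114.038 = 69.482 → +69.5 mireds, a warming shift.

+69.5 mireds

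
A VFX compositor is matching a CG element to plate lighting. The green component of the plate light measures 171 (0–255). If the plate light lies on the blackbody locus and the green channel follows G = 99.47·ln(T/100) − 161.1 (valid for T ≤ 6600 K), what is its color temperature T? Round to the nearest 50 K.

ln t = (171 + 161.1) / 99.47 = 3.3387.
t = e^3.3387 = 28.182.
T = 100·t = 2818 K → 2800 K to the nearest 50 K.

2800 K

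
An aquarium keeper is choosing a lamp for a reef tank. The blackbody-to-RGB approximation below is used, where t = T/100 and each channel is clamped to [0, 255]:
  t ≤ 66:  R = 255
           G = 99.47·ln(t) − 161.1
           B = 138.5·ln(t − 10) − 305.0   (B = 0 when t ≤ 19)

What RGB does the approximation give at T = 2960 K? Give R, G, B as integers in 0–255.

t = 2960/100 = 29.6; the t ≤ 66 branch applies.
R = 255 by definition for t ≤ 66.
G = 99.47·ln 29.6 − 161.1 = 99.47·3.3878 − 161.1 = 175.882.
B = 138.5·ln(29.6 − 10) − 305.0 = 138.5·ln 19.6 − 305.0 = 138.5·2.9755 − 305.0 = 107.111.
Rounded: (255, 176, 107).

R=255, G=176, B=107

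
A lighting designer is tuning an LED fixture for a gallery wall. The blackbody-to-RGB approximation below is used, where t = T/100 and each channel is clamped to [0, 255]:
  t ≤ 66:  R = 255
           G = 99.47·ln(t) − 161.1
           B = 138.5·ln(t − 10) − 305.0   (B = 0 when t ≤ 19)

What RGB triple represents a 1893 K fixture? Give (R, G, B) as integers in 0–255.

(255, 131, 0)

t = 1893/100 = 18.93; the t ≤ 66 branch applies.
R = 255 by definition for t ≤ 66.
G = 99.47·ln 18.93 − 161.1 = 99.47·2.9407 − 161.1 = 131.416.
t = 18.93 ≤ 19, so B = 0.
Rounded: (255, 131, 0).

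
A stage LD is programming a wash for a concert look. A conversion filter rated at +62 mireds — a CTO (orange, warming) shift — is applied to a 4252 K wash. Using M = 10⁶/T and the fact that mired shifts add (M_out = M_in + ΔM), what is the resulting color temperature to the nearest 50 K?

3350 K

M_in = 10⁶/4252 = 235.18 mireds.
M_out = 235.18 + (+62) = 297.18 mireds.
T_out = 10⁶/297.18 = 3364.9 K → 3350 K.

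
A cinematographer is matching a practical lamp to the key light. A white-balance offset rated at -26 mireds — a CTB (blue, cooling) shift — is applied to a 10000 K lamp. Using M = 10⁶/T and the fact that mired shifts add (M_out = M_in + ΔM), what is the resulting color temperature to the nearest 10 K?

13510 K

M_in = 10⁶/10000 = 100.00 mireds.
M_out = 100.00 + (-26) = 74.00 mireds.
T_out = 10⁶/74.00 = 13513.5 K → 13510 K.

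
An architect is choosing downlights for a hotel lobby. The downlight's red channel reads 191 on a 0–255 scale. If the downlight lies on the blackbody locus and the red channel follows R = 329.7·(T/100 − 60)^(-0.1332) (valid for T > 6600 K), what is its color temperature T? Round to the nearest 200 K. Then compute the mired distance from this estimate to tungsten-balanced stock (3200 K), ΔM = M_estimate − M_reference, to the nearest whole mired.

(t − 60)^(-0.1332) = 191/329.7 = 0.57931.
t − 60 = 0.57931^(1/-0.1332) = 0.57931^(-7.508) = 60.245, so t = 120.245.
T = 100·t = 12025 K → 12000 K to the nearest 200 K.
M_estimate = 10⁶/12000 = 83.33; M_reference = 10⁶/3200 = 312.50.
ΔM = 83.33 − 312.50 = -229.17 → -229 mireds.

-229 mireds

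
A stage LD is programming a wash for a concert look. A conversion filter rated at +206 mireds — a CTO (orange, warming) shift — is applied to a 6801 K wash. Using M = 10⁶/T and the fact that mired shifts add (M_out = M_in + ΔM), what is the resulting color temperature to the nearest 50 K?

M_in = 10⁶/6801 = 147.04 mireds.
M_out = 147.04 + (+206) = 353.04 mireds.
T_out = 10⁶/353.04 = 2832.6 K → 2850 K.

2850 K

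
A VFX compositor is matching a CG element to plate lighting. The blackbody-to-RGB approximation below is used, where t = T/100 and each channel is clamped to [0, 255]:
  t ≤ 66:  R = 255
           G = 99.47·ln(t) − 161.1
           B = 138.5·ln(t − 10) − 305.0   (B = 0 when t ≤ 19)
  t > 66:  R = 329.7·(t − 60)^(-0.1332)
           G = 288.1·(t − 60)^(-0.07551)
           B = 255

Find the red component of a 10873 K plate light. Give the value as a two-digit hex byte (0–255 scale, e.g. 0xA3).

t = 10873/100 = 108.73; the t > 66 branch applies.
R = 329.7·(108.73 − 60)^(-0.1332) = 329.7·48.73^(-0.1332) = 329.7·0.59592 = 196.474.
Rounded: 196; in hex, 0xC4.

0xC4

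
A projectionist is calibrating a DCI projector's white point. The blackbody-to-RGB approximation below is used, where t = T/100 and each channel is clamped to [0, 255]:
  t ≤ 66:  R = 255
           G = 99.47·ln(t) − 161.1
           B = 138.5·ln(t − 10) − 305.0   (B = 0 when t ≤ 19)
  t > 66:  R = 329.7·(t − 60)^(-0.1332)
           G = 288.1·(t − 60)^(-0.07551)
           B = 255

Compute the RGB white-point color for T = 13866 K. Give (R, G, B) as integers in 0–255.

(184, 207, 255)

t = 13866/100 = 138.66; the t > 66 branch applies.
R = 329.7·(138.66 − 60)^(-0.1332) = 329.7·78.66^(-0.1332) = 329.7·0.55909 = 184.334.
G = 288.1·(138.66 − 60)^(-0.07551) = 288.1·78.66^(-0.07551) = 288.1·0.71920 = 207.202.
B = 255 by definition for t > 66.
Rounded: (184, 207, 255).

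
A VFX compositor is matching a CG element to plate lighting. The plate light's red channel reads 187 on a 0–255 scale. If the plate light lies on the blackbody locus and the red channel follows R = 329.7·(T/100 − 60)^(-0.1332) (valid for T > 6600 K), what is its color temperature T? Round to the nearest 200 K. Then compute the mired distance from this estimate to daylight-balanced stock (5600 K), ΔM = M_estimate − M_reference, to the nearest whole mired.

(t − 60)^(-0.1332) = 187/329.7 = 0.56718.
t − 60 = 0.56718^(1/-0.1332) = 0.56718^(-7.508) = 70.620, so t = 130.620.
T = 100·t = 13062 K → 13000 K to the nearest 200 K.
M_estimate = 10⁶/13000 = 76.92; M_reference = 10⁶/5600 = 178.57.
ΔM = 76.92 − 178.57 = -101.65 → -102 mireds.

-102 mireds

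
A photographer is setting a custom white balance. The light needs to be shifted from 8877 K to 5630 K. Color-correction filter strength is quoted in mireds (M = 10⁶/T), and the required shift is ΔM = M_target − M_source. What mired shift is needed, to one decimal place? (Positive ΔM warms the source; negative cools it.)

+65.0 mireds

M_source = 10⁶/8877 = 112.651; M_target = 10⁶/5630 = 177.620.
ΔM = 177.620 − 112.651 = 64.969 → +65.0 mireds, a warming shift.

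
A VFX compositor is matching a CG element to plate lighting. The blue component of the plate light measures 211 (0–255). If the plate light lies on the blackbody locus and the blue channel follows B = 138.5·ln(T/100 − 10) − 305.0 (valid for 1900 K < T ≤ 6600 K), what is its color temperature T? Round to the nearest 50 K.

5150 K

ln(t − 10) = (211 + 305.0) / 138.5 = 3.7256.
t − 10 = e^3.7256 = 41.497, so t = 51.497.
T = 100·t = 5150 K → 5150 K to the nearest 50 K.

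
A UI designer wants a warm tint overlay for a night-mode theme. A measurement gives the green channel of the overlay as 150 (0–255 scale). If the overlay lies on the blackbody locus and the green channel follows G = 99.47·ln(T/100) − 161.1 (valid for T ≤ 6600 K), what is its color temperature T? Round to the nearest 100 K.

2300 K

ln t = (150 + 161.1) / 99.47 = 3.1276.
t = e^3.1276 = 22.819.
T = 100·t = 2282 K → 2300 K to the nearest 100 K.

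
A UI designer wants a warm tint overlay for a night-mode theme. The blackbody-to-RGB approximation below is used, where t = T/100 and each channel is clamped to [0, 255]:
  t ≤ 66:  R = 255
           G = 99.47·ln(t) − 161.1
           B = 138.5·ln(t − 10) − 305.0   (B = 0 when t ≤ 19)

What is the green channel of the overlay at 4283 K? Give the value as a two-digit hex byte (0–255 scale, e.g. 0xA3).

t = 4283/100 = 42.83; the t ≤ 66 branch applies.
G = 99.47·ln 42.83 − 161.1 = 99.47·3.7572 − 161.1 = 212.633.
Rounded: 213; in hex, 0xD5.

0xD5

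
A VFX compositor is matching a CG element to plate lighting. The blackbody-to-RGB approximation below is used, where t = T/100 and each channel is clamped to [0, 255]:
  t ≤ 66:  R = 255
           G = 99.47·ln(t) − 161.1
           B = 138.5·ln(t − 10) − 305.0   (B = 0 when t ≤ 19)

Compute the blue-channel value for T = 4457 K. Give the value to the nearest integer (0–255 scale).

t = 4457/100 = 44.57; the t ≤ 66 branch applies.
B = 138.5·ln(44.57 − 10) − 305.0 = 138.5·ln 34.57 − 305.0 = 138.5·3.5430 − 305.0 = 185.704.
Rounded: 186.

186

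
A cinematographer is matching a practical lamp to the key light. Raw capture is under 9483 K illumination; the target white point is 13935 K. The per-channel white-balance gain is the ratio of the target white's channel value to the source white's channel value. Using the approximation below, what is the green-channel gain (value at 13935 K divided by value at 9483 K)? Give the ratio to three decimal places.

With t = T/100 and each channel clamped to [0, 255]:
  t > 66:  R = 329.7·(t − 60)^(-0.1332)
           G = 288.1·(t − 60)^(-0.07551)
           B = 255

At 9483 K (t = 94.83):
  G = 288.1·(94.83 − 60)^(-0.07551) = 288.1·34.83^(-0.07551) = 288.1·0.76483 = 220.349.
At 13935 K (t = 139.35):
  G = 288.1·(139.35 − 60)^(-0.07551) = 288.1·79.35^(-0.07551) = 288.1·0.71873 = 207.066.
Gain = 207.066 / 220.349 = 0.9397 → 0.940.

0.940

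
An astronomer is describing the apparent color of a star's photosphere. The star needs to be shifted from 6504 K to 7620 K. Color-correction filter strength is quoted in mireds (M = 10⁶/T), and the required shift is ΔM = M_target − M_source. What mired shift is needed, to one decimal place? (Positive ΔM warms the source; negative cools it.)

-22.5 mireds

M_source = 10⁶/6504 = 153.752; M_target = 10⁶/7620 = 131.234.
ΔM = 131.234 − 153.752 = -22.518 → -22.5 mireds, a cooling shift.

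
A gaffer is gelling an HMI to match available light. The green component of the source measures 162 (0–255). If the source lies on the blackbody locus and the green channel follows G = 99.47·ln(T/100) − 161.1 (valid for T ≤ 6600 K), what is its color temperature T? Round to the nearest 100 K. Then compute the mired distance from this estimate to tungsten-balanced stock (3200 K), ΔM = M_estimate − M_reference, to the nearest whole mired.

+72 mireds

ln t = (162 + 161.1) / 99.47 = 3.2482.
t = e^3.2482 = 25.744.
T = 100·t = 2574 K → 2600 K to the nearest 100 K.
M_estimate = 10⁶/2600 = 384.62; M_reference = 10⁶/3200 = 312.50.
ΔM = 384.62 − 312.50 = 72.12 → +72 mireds.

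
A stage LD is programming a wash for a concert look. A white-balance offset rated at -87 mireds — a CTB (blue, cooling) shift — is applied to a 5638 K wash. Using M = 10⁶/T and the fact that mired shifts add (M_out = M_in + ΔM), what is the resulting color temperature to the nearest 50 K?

M_in = 10⁶/5638 = 177.37 mireds.
M_out = 177.37 + (-87) = 90.37 mireds.
T_out = 10⁶/90.37 = 11065.9 K → 11050 K.

11050 K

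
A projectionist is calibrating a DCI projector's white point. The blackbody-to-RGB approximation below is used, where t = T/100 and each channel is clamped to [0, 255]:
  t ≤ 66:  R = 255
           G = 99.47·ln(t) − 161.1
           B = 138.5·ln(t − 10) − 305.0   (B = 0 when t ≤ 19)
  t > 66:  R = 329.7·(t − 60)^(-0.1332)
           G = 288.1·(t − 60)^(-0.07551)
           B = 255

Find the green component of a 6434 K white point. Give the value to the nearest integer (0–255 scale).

253

t = 6434/100 = 64.34; the t ≤ 66 branch applies.
G = 99.47·ln 64.34 − 161.1 = 99.47·4.1642 − 161.1 = 253.111.
Rounded: 253.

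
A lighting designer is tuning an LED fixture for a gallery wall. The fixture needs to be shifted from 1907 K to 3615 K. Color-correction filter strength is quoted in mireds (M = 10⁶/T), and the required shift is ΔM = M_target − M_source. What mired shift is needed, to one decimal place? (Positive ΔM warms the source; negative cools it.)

M_source = 10⁶/1907 = 524.384; M_target = 10⁶/3615 = 276.625.
ΔM = 276.625 − 524.384 = -247.759 → -247.8 mireds, a cooling shift.

-247.8 mireds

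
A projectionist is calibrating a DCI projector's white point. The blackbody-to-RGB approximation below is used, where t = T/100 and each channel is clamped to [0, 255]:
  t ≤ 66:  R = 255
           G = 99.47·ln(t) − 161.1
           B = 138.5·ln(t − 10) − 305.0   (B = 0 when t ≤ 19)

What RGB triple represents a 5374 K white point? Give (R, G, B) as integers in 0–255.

t = 5374/100 = 53.74; the t ≤ 66 branch applies.
R = 255 by definition for t ≤ 66.
G = 99.47·ln 53.74 − 161.1 = 99.47·3.9842 − 161.1 = 235.204.
B = 138.5·ln(53.74 − 10) − 305.0 = 138.5·ln 43.74 − 305.0 = 138.5·3.7783 − 305.0 = 218.289.
Rounded: (255, 235, 218).

(255, 235, 218)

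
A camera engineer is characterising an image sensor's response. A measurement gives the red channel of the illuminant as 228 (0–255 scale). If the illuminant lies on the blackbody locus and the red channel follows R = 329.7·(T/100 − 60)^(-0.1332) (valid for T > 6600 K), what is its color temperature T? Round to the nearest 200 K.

7600 K

(t − 60)^(-0.1332) = 228/329.7 = 0.69154.
t − 60 = 0.69154^(1/-0.1332) = 0.69154^(-7.508) = 15.943, so t = 75.943.
T = 100·t = 7594 K → 7600 K to the nearest 200 K.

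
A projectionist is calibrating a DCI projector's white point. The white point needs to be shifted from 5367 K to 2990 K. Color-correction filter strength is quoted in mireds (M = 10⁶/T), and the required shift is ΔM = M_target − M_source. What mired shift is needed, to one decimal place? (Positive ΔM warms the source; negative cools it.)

+148.1 mireds

M_source = 10⁶/5367 = 186.324; M_target = 10⁶/2990 = 334.448.
ΔM = 334.448 − 186.324 = 148.124 → +148.1 mireds, a warming shift.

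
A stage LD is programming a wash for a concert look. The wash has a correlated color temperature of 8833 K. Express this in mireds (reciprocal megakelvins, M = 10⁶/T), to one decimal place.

M = 10⁶ / 8833 = 113.212 → 113.2 mireds.

113.2 mireds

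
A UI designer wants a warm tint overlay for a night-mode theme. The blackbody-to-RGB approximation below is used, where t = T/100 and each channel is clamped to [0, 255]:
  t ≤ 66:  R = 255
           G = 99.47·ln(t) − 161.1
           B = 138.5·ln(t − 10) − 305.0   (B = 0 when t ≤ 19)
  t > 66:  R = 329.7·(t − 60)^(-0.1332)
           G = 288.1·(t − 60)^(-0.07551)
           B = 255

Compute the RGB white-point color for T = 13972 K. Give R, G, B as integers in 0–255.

t = 13972/100 = 139.72; the t > 66 branch applies.
R = 329.7·(139.72 − 60)^(-0.1332) = 329.7·79.72^(-0.1332) = 329.7·0.55810 = 184.005.
G = 288.1·(139.72 − 60)^(-0.07551) = 288.1·79.72^(-0.07551) = 288.1·0.71848 = 206.993.
B = 255 by definition for t > 66.
Rounded: (184, 207, 255).

R=184, G=207, B=255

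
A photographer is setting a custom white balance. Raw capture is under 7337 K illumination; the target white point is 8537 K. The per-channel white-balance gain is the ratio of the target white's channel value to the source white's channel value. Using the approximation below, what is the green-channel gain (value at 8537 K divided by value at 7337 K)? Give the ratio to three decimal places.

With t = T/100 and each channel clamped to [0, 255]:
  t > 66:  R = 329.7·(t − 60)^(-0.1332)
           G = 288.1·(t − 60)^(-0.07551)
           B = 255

At 7337 K (t = 73.37):
  G = 288.1·(73.37 − 60)^(-0.07551) = 288.1·13.37^(-0.07551) = 288.1·0.82218 = 236.869.
At 8537 K (t = 85.37):
  G = 288.1·(85.37 − 60)^(-0.07551) = 288.1·25.37^(-0.07551) = 288.1·0.78336 = 225.685.
Gain = 225.685 / 236.869 = 0.9528 → 0.953.

0.953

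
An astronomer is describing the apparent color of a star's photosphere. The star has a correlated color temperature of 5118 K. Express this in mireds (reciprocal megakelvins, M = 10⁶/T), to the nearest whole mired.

M = 10⁶ / 5118 = 195.389 → 195 mireds.

195 mireds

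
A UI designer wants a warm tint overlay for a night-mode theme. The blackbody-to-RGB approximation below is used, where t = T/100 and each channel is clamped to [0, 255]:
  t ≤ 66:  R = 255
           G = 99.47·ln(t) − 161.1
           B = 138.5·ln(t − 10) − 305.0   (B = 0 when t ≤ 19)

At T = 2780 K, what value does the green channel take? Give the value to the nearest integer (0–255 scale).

170

t = 2780/100 = 27.8; the t ≤ 66 branch applies.
G = 99.47·ln 27.8 − 161.1 = 99.47·3.3250 − 161.1 = 169.641.
Rounded: 170.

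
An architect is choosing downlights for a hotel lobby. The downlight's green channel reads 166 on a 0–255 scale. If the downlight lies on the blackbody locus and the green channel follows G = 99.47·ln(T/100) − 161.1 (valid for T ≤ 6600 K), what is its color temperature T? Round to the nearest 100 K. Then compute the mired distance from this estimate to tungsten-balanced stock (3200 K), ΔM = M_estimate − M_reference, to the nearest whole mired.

ln t = (166 + 161.1) / 99.47 = 3.2884.
t = e^3.2884 = 26.801.
T = 100·t = 2680 K → 2700 K to the nearest 100 K.
M_estimate = 10⁶/2700 = 370.37; M_reference = 10⁶/3200 = 312.50.
ΔM = 370.37 − 312.50 = 57.87 → +58 mireds.

+58 mireds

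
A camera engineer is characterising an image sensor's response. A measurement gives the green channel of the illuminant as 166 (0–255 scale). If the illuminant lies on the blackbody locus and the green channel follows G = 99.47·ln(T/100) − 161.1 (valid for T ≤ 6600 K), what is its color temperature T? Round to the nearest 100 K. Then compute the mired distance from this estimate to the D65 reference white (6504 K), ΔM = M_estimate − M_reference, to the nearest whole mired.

ln t = (166 + 161.1) / 99.47 = 3.2884.
t = e^3.2884 = 26.801.
T = 100·t = 2680 K → 2700 K to the nearest 100 K.
M_estimate = 10⁶/2700 = 370.37; M_reference = 10⁶/6504 = 153.75.
ΔM = 370.37 − 153.75 = 216.62 → +217 mireds.

+217 mireds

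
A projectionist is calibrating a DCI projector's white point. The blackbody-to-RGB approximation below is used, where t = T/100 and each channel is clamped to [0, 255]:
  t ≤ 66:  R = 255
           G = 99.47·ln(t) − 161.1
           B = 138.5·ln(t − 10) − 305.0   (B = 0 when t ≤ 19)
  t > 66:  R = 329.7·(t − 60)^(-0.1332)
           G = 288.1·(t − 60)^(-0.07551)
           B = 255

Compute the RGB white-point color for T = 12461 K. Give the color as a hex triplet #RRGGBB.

#BDD2FF

t = 12461/100 = 124.61; the t > 66 branch applies.
R = 329.7·(124.61 − 60)^(-0.1332) = 329.7·64.61^(-0.1332) = 329.7·0.57394 = 189.229.
G = 288.1·(124.61 − 60)^(-0.07551) = 288.1·64.61^(-0.07551) = 288.1·0.72997 = 210.304.
B = 255 by definition for t > 66.
Rounded: (189, 210, 255).
In hex: #BDD2FF.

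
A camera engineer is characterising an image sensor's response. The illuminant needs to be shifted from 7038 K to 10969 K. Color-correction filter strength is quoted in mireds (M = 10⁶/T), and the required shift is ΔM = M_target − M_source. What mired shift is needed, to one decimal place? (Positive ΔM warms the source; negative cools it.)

-50.9 mireds

M_source = 10⁶/7038 = 142.086; M_target = 10⁶/10969 = 91.166.
ΔM = 91.166 − 142.086 = -50.920 → -50.9 mireds, a cooling shift.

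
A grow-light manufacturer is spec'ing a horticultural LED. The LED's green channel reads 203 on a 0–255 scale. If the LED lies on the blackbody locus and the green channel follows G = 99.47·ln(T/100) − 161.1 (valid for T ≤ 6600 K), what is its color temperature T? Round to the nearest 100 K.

ln t = (203 + 161.1) / 99.47 = 3.6604.
t = e^3.6604 = 38.877.
T = 100·t = 3888 K → 3900 K to the nearest 100 K.

3900 K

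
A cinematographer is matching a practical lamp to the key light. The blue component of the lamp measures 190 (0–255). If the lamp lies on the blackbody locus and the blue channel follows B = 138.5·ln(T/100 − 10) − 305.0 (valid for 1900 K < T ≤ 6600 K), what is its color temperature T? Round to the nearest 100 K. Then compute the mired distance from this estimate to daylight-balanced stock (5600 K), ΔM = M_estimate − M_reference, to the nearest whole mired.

+39 mireds

ln(t − 10) = (190 + 305.0) / 138.5 = 3.5740.
t − 10 = e^3.5740 = 35.659, so t = 45.659.
T = 100·t = 4566 K → 4600 K to the nearest 100 K.
M_estimate = 10⁶/4600 = 217.39; M_reference = 10⁶/5600 = 178.57.
ΔM = 217.39 − 178.57 = 38.82 → +39 mireds.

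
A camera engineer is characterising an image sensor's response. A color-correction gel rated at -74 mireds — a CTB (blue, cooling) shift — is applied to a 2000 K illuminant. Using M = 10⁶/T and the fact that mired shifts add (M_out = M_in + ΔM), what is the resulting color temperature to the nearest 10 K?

2350 K

M_in = 10⁶/2000 = 500.00 mireds.
M_out = 500.00 + (-74) = 426.00 mireds.
T_out = 10⁶/426.00 = 2347.4 K → 2350 K.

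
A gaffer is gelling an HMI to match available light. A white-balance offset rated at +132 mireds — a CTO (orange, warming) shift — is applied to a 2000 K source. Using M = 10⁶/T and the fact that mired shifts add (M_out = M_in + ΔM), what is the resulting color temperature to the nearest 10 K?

M_in = 10⁶/2000 = 500.00 mireds.
M_out = 500.00 + (+132) = 632.00 mireds.
T_out = 10⁶/632.00 = 1582.3 K → 1580 K.

1580 K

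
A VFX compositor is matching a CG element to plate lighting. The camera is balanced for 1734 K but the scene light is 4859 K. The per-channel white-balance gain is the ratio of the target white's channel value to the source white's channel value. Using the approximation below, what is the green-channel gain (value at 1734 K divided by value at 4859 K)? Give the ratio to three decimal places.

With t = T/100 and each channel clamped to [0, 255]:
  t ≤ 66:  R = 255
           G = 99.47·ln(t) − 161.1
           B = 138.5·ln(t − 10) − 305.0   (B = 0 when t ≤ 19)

At 4859 K (t = 48.59):
  G = 99.47·ln 48.59 − 161.1 = 99.47·3.8834 − 161.1 = 225.184.
At 1734 K (t = 17.34):
  G = 99.47·ln 17.34 − 161.1 = 99.47·2.8530 − 161.1 = 122.689.
Gain = 122.689 / 225.184 = 0.5448 → 0.545.

0.545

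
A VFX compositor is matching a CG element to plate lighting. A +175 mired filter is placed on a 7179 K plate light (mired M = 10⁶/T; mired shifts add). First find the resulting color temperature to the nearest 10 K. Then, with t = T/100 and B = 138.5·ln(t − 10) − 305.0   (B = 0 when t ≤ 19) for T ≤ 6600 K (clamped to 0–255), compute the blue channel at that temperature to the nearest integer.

M_in = 10⁶/7179 = 139.30; M_out = 139.30 + (+175) = 314.30.
T_out = 10⁶/314.30 = 3181.7 K → 3180 K; t = 31.8.
B = 138.5·ln(31.8 − 10) − 305.0 = 138.5·ln 21.8 − 305.0 = 138.5·3.0819 − 305.0 = 121.845.
Rounded: 122.

122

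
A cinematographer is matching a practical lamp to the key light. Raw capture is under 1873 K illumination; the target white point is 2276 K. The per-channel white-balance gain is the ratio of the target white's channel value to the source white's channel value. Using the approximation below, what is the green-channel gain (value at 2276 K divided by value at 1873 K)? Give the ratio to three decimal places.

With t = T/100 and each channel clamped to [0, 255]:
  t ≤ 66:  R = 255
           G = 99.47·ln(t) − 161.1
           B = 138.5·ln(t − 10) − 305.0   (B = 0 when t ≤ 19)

At 1873 K (t = 18.73):
  G = 99.47·ln 18.73 − 161.1 = 99.47·2.9301 − 161.1 = 130.360.
At 2276 K (t = 22.76):
  G = 99.47·ln 22.76 − 161.1 = 99.47·3.1250 − 161.1 = 149.744.
Gain = 149.744 / 130.360 = 1.1487 → 1.149.

1.149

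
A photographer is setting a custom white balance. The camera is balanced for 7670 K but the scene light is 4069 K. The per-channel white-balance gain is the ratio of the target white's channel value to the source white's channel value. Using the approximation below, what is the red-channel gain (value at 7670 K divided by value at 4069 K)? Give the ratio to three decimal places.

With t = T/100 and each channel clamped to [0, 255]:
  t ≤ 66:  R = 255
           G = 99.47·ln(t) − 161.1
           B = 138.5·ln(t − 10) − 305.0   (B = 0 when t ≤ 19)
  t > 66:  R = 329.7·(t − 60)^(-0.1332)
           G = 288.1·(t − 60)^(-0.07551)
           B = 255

0.889

At 4069 K (t = 40.69):
  R = 255 by definition for t ≤ 66.
At 7670 K (t = 76.7):
  R = 329.7·(76.7 − 60)^(-0.1332) = 329.7·16.7^(-0.1332) = 329.7·0.68728 = 226.596.
Gain = 226.596 / 255.000 = 0.8886 → 0.889.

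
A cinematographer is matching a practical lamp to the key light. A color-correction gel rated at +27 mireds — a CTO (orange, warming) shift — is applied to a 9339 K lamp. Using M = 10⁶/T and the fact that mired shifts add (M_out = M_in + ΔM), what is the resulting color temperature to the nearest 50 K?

7450 K

M_in = 10⁶/9339 = 107.08 mireds.
M_out = 107.08 + (+27) = 134.08 mireds.
T_out = 10⁶/134.08 = 7458.4 K → 7450 K.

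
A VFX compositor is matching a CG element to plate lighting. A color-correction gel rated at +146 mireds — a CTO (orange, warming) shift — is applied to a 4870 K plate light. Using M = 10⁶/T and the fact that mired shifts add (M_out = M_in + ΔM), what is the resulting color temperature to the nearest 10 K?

M_in = 10⁶/4870 = 205.34 mireds.
M_out = 205.34 + (+146) = 351.34 mireds.
T_out = 10⁶/351.34 = 2846.3 K → 2850 K.

2850 K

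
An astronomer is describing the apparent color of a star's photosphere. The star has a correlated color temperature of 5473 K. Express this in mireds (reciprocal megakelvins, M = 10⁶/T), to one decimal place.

182.7 mireds

M = 10⁶ / 5473 = 182.715 → 182.7 mireds.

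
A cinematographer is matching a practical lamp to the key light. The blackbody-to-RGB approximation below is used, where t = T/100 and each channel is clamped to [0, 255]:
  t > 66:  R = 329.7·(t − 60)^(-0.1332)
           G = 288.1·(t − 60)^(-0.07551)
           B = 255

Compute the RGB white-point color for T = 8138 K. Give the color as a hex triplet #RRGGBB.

#DBE5FF

t = 8138/100 = 81.38; the t > 66 branch applies.
R = 329.7·(81.38 − 60)^(-0.1332) = 329.7·21.38^(-0.1332) = 329.7·0.66503 = 219.261.
G = 288.1·(81.38 − 60)^(-0.07551) = 288.1·21.38^(-0.07551) = 288.1·0.79354 = 228.620.
B = 255 by definition for t > 66.
Rounded: (219, 229, 255).
In hex: #DBE5FF.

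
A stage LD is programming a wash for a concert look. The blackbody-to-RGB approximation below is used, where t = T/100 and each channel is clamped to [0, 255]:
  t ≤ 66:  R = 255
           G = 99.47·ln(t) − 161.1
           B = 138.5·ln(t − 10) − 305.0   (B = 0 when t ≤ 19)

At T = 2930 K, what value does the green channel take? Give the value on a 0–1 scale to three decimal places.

t = 2930/100 = 29.3; the t ≤ 66 branch applies.
G = 99.47·ln 29.3 − 161.1 = 99.47·3.3776 − 161.1 = 174.869.
On a 0–1 scale: 174.869/255 = 0.6858 → 0.686.

0.686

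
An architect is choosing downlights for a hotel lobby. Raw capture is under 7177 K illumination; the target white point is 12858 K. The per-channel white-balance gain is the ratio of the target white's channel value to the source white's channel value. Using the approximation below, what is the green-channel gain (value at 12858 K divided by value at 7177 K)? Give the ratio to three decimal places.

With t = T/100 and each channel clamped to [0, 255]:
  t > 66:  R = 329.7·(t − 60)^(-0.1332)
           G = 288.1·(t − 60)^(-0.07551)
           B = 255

0.875

At 7177 K (t = 71.77):
  G = 288.1·(71.77 − 60)^(-0.07551) = 288.1·11.77^(-0.07551) = 288.1·0.83013 = 239.160.
At 12858 K (t = 128.58):
  G = 288.1·(128.58 − 60)^(-0.07551) = 288.1·68.58^(-0.07551) = 288.1·0.72669 = 209.359.
Gain = 209.359 / 239.160 = 0.8754 → 0.875.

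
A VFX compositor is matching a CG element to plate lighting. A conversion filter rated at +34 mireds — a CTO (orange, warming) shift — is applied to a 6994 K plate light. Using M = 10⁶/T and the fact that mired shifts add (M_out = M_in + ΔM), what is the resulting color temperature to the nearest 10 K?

5650 K

M_in = 10⁶/6994 = 142.98 mireds.
M_out = 142.98 + (+34) = 176.98 mireds.
T_out = 10⁶/176.98 = 5650.4 K → 5650 K.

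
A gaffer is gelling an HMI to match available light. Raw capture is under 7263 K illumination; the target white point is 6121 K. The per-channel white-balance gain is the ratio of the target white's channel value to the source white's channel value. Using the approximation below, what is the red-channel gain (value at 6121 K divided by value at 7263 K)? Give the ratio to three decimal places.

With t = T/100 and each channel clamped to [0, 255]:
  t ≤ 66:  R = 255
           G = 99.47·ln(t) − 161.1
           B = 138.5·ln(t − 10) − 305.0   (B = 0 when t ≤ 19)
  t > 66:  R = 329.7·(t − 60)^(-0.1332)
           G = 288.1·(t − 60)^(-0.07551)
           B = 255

1.084

At 7263 K (t = 72.63):
  R = 329.7·(72.63 − 60)^(-0.1332) = 329.7·12.63^(-0.1332) = 329.7·0.71333 = 235.186.
At 6121 K (t = 61.21):
  R = 255 by definition for t ≤ 66.
Gain = 255.000 / 235.186 = 1.0842 → 1.084.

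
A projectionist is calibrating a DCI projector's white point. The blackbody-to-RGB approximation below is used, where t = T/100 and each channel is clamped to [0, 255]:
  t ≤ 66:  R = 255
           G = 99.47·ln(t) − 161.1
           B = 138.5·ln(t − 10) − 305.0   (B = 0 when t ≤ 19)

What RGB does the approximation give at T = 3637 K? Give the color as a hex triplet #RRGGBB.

t = 3637/100 = 36.37; the t ≤ 66 branch applies.
R = 255 by definition for t ≤ 66.
G = 99.47·ln 36.37 − 161.1 = 99.47·3.5937 − 161.1 = 196.370.
B = 138.5·ln(36.37 − 10) − 305.0 = 138.5·ln 26.37 − 305.0 = 138.5·3.2722 − 305.0 = 148.203.
Rounded: (255, 196, 148).
In hex: #FFC494.

#FFC494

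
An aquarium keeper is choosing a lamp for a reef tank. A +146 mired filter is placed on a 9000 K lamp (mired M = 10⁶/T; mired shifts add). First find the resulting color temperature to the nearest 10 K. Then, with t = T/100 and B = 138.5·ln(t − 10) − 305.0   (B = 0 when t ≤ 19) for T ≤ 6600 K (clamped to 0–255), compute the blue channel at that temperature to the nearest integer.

M_in = 10⁶/9000 = 111.11; M_out = 111.11 + (+146) = 257.11.
T_out = 10⁶/257.11 = 3889.4 K → 3890 K; t = 38.9.
B = 138.5·ln(38.9 − 10) − 305.0 = 138.5·ln 28.9 − 305.0 = 138.5·3.3638 − 305.0 = 160.892.
Rounded: 161.

161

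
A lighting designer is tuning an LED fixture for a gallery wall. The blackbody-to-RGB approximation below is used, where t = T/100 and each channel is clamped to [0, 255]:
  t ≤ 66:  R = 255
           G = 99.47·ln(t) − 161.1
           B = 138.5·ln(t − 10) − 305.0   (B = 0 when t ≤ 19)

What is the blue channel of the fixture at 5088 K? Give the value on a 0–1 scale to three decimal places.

0.819

t = 5088/100 = 50.88; the t ≤ 66 branch applies.
B = 138.5·ln(50.88 − 10) − 305.0 = 138.5·ln 40.88 − 305.0 = 138.5·3.7106 − 305.0 = 208.924.
On a 0–1 scale: 208.924/255 = 0.8193 → 0.819.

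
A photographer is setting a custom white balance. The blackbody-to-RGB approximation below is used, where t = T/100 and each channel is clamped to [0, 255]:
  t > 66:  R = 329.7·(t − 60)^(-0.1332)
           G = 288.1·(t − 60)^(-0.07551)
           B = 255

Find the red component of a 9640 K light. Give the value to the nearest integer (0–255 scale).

t = 9640/100 = 96.4; the t > 66 branch applies.
R = 329.7·(96.4 − 60)^(-0.1332) = 329.7·36.4^(-0.1332) = 329.7·0.61953 = 204.259.
Rounded: 204.

204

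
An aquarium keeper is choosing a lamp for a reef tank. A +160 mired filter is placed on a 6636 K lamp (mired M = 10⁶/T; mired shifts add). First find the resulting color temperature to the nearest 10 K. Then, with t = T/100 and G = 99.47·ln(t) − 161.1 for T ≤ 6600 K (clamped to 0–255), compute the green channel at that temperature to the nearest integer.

M_in = 10⁶/6636 = 150.69; M_out = 150.69 + (+160) = 310.69.
T_out = 10⁶/310.69 = 3218.6 K → 3220 K; t = 32.2.
G = 99.47·ln 32.2 − 161.1 = 99.47·3.4720 − 161.1 = 184.257.
Rounded: 184.

184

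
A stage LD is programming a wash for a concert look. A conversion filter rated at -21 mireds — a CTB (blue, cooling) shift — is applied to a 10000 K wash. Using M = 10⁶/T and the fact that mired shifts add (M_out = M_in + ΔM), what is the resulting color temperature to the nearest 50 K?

12650 K

M_in = 10⁶/10000 = 100.00 mireds.
M_out = 100.00 + (-21) = 79.00 mireds.
T_out = 10⁶/79.00 = 12658.2 K → 12650 K.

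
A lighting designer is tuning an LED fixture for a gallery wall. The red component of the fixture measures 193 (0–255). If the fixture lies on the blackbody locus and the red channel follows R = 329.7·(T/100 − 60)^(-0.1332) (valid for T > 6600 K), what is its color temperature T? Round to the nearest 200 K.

(t − 60)^(-0.1332) = 193/329.7 = 0.58538.
t − 60 = 0.58538^(1/-0.1332) = 0.58538^(-7.508) = 55.713, so t = 115.713.
T = 100·t = 11571 K → 11600 K to the nearest 200 K.

11600 K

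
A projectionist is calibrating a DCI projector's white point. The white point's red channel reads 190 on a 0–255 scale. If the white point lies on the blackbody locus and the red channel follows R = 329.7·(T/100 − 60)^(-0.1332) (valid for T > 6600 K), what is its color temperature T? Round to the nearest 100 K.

(t − 60)^(-0.1332) = 190/329.7 = 0.57628.
t − 60 = 0.57628^(1/-0.1332) = 0.57628^(-7.508) = 62.667, so t = 122.667.
T = 100·t = 12267 K → 12300 K to the nearest 100 K.

12300 K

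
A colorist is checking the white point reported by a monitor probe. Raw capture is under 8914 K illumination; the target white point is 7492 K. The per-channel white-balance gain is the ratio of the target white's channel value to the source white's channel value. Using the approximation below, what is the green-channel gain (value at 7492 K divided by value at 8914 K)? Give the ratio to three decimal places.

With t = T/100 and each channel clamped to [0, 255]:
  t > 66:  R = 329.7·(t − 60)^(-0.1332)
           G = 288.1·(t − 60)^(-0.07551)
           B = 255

1.052

At 8914 K (t = 89.14):
  G = 288.1·(89.14 − 60)^(-0.07551) = 288.1·29.14^(-0.07551) = 288.1·0.77520 = 223.336.
At 7492 K (t = 74.92):
  G = 288.1·(74.92 − 60)^(-0.07551) = 288.1·14.92^(-0.07551) = 288.1·0.81540 = 234.916.
Gain = 234.916 / 223.336 = 1.0518 → 1.052.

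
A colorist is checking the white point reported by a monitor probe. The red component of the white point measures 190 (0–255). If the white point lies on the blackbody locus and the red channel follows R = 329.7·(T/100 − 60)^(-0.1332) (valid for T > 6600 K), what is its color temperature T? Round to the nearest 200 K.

12200 K

(t − 60)^(-0.1332) = 190/329.7 = 0.57628.
t − 60 = 0.57628^(1/-0.1332) = 0.57628^(-7.508) = 62.667, so t = 122.667.
T = 100·t = 12267 K → 12200 K to the nearest 200 K.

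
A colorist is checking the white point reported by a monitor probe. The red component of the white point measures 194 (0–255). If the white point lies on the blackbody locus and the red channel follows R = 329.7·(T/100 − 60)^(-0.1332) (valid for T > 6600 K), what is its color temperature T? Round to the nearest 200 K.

(t − 60)^(-0.1332) = 194/329.7 = 0.58841.
t − 60 = 0.58841^(1/-0.1332) = 0.58841^(-7.508) = 53.593, so t = 113.593.
T = 100·t = 11359 K → 11400 K to the nearest 200 K.

11400 K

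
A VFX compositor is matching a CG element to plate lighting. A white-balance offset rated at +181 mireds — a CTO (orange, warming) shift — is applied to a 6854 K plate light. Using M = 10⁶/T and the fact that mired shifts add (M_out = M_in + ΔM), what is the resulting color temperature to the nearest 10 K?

3060 K

M_in = 10⁶/6854 = 145.90 mireds.
M_out = 145.90 + (+181) = 326.90 mireds.
T_out = 10⁶/326.90 = 3059.0 K → 3060 K.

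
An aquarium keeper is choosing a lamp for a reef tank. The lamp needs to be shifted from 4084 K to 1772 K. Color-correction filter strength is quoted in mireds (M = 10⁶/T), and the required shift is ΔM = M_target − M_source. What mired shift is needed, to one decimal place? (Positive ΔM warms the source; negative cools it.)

+319.5 mireds

M_source = 10⁶/4084 = 244.858; M_target = 10⁶/1772 = 564.334.
ΔM = 564.334 − 244.858 = 319.476 → +319.5 mireds, a warming shift.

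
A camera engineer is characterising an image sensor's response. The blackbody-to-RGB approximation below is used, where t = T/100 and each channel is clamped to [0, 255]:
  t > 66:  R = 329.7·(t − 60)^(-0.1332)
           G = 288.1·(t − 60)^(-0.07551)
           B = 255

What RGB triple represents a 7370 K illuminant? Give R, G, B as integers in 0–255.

R=233, G=236, B=255

t = 7370/100 = 73.7; the t > 66 branch applies.
R = 329.7·(73.7 − 60)^(-0.1332) = 329.7·13.7^(-0.1332) = 329.7·0.70565 = 232.653.
G = 288.1·(73.7 − 60)^(-0.07551) = 288.1·13.7^(-0.07551) = 288.1·0.82067 = 236.434.
B = 255 by definition for t > 66.
Rounded: (233, 236, 255).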